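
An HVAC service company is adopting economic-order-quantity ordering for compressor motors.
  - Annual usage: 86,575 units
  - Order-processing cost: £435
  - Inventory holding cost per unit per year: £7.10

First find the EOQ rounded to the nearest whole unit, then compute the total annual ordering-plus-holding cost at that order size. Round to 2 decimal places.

EOQ = √(2DS/H) = √(2 × 86,575 × 435 / 7.1)
    = √(10,608,485.92) ≈ 3,257.07 → Q = 3,257 units
Orders/yr = 86,575/3,257 = 26.581; ordering cost = 26.581 × £435 = £11,562.83
Average inventory = 3,257/2 = 1628.5; holding cost = 1628.5 × £7.1 = £11,562.35
Total = £11,562.83 + £11,562.35 = £23,125.18

£23,125.18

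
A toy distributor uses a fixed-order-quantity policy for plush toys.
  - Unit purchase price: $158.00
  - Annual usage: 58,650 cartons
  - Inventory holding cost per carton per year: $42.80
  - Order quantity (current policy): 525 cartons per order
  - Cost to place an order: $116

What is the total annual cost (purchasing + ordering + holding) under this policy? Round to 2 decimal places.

Annual ordering cost = (D/Q)·S = (58,650/525) × 116 = $12,958.86
Annual holding cost  = (Q/2)·H = (525/2) × 42.8 = $11,235.00
Purchase cost = D·C = 58,650 × 158 = $9,266,700.00
Total = $12,958.86 + $11,235.00 + $9,266,700.00 = $9,290,893.86

$9,290,893.86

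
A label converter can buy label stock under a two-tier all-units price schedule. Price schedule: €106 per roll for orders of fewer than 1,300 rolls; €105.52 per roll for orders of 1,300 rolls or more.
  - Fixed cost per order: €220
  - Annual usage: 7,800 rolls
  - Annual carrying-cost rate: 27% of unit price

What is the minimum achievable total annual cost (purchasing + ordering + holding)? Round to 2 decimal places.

H₁ = 27%×€106 = €28.6200;  H₂ = 27%×€105.52 = €28.4904
EOQ₁ = √(2×7,800×220/28.6200) = 346.29  (< 1,300, feasible at tier 1)
EOQ₂ = √(2×7,800×220/28.4904) = 347.08  (< 1,300 → use Q = 1,300 at tier-2 price)
TC(tier 1 (EOQ₁), Q≈346.3) = €836,710.79
TC(tier 2, Q≈1,300.0) = €842,894.76
Minimum at tier 1 (EOQ₁): €836,710.79

€836,710.79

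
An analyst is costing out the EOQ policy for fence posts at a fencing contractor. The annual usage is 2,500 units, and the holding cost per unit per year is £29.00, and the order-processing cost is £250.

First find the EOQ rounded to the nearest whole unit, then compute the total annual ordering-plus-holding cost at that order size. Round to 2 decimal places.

Optimal lot size Q* = (2 × 2,500 × £250 / £29)^½ ≈ 207.61 → Q = 208 units
Annual ordering cost = (D/Q)·S = (2,500/208) × 250 = £3,004.81
Annual holding cost  = (Q/2)·H = (208/2) × 29 = £3,016.00
Total = £3,004.81 + £3,016.00 = £6,020.81

£6,020.81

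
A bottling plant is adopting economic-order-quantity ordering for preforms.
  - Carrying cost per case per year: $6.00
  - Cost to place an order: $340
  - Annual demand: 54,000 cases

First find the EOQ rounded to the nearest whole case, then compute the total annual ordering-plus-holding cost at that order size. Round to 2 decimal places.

$14,843.18

Q* = √(2·D·S / H) = √(2·54,000·340 / 6) = √6,120,000.0 ≈ 2,473.86 → Q = 2,474 cases
Annual ordering cost = (D/Q)·S = (54,000/2,474) × 340 = $7,421.18
Annual holding cost  = (Q/2)·H = (2,474/2) × 6 = $7,422.00
Total = $7,421.18 + $7,422.00 = $14,843.18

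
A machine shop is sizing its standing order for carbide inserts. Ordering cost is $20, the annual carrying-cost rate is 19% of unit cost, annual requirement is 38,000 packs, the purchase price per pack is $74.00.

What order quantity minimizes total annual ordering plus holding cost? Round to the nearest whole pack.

Carrying cost H = $74 × 19% = $14.0600/pack/yr
Q* = √(2·D·S / H) = √(2·38,000·20 / 14.06) = √108,108.1 ≈ 328.80

329 packs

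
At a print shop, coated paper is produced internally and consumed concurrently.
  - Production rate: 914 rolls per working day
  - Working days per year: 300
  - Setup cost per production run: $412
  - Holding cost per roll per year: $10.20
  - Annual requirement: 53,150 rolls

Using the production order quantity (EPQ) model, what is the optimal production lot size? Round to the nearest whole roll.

2,308 rolls

d = 53,150/300 = 177.1667 rolls/day;  effective holding cost H(1 − d/p) = 10.2·(1 − 177.1667/914) = 8.22287
Q* = √(2DS / H_eff) = √(2·53,150·412 / 8.22287) ≈ 2,307.83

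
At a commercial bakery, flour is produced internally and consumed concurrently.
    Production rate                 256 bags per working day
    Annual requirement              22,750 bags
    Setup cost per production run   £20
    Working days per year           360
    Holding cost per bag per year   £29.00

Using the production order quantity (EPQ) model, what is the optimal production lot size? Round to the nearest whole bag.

d = 22,750/360 = 63.1944 bags/day;  effective holding cost H(1 − d/p) = 29·(1 − 63.1944/256) = 21.84125
Q* = √(2DS / H_eff) = √(2·22,750·20 / 21.84125) ≈ 204.12

204 bags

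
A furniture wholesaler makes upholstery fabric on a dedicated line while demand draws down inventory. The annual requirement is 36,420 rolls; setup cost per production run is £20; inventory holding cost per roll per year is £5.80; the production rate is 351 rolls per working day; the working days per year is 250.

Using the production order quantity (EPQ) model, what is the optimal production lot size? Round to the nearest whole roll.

d = 36,420/250 = 145.6800 rolls/day;  effective holding cost H(1 − d/p) = 5.8·(1 − 145.6800/351) = 3.39275
Q* = √(2DS / H_eff) = √(2·36,420·20 / 3.39275) ≈ 655.28

655 rolls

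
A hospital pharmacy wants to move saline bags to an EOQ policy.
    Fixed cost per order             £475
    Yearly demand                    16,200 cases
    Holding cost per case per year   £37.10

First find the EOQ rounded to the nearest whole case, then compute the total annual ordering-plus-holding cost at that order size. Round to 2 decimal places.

£23,894.96

Optimal lot size Q* = (2 × 16,200 × £475 / £37.1)^½ ≈ 644.07 → Q = 644 cases
Orders/yr = 16,200/644 = 25.155; ordering cost = 25.155 × £475 = £11,948.76
Average inventory = 644/2 = 322; holding cost = 322 × £37.1 = £11,946.20
Total = £11,948.76 + £11,946.20 = £23,894.96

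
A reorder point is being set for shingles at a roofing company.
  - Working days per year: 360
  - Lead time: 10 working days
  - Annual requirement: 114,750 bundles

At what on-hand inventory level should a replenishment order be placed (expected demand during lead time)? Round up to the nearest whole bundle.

Daily demand d = 114,750 / 360 = 318.750 bundles/day
Demand during lead time = 318.750 × 10 = 3,187.50
Reorder point = 3,187.50 → round up

3,188 bundles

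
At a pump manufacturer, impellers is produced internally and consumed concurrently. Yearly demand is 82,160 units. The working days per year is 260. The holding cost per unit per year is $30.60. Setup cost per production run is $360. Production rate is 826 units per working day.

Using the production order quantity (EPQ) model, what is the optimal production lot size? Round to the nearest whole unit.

Daily demand d = 82,160/260 = 316.000; p = 826; 1 − d/p = 0.61743
EPQ = √(2DS / (H(1 − d/p)))
    = √(2 × 82,160 × 360 / (30.6 × 0.61743)) ≈ 1,769.46

1,769 units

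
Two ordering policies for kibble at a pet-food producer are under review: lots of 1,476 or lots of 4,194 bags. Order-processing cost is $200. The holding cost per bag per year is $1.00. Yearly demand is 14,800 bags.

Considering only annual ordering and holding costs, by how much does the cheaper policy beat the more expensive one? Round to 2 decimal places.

Annual cost at Q: ordering D·S/Q plus holding Q·H/2.
TC(1,476) = (14,800/1,476)×200 + (1,476/2)×1 = $2,743.42
TC(4,194) = (14,800/4,194)×200 + (4,194/2)×1 = $2,802.77
Lots of 1,476 are cheaper by $59.35.

$59.35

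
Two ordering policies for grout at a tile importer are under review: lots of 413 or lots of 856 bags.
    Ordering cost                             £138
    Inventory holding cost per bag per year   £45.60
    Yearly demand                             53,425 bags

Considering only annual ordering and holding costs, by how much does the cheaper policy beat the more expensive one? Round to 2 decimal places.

£861.86

Annual cost at Q: ordering D·S/Q plus holding Q·H/2.
TC(413) = (53,425/413)×138 + (413/2)×45.6 = £27,267.85
TC(856) = (53,425/856)×138 + (856/2)×45.6 = £28,129.71
Cheaper: Q = 413.  Difference = £861.86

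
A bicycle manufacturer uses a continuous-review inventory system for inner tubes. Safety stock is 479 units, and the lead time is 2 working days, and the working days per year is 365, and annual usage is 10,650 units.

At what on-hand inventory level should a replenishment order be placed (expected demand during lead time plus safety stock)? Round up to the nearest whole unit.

538 units

Daily demand d = 10,650 / 365 = 29.178 units/day
Demand during lead time = 29.178 × 2 = 58.36
Reorder point = 58.36 + 479 = 537.36 → round up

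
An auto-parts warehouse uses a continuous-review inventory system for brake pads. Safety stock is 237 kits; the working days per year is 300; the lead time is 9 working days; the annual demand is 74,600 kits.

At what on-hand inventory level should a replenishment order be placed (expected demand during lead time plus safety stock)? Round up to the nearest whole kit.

Daily demand d = 74,600 / 300 = 248.667 kits/day
Demand during lead time = 248.667 × 9 = 2,238.00
Reorder point = 2,238.00 + 237 = 2,475.00 → round up

2,475 kits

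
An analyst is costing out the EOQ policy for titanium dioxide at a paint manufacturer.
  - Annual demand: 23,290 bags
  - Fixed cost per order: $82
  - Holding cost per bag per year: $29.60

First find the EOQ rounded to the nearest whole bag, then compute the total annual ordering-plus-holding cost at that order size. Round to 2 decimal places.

Q* = √(2·D·S / H) = √(2·23,290·82 / 29.6) = √129,039.2 ≈ 359.22 → Q = 359 bags
Ordering: D/Q × S = 23,290/359 × $82 = $5,319.72
Holding:  Q/2 × H = 359/2 × $29.6 = $5,313.20
Total = $5,319.72 + $5,313.20 = $10,632.92

$10,632.92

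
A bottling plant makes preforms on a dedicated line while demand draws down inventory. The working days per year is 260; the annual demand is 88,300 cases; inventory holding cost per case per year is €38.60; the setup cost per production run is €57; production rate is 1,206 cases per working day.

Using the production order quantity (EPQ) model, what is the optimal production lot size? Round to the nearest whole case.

Daily demand d = 88,300/260 = 339.615; p = 1206; 1 − d/p = 0.71840
EPQ = √(2DS / (H(1 − d/p)))
    = √(2 × 88,300 × 57 / (38.6 × 0.71840)) ≈ 602.50

603 cases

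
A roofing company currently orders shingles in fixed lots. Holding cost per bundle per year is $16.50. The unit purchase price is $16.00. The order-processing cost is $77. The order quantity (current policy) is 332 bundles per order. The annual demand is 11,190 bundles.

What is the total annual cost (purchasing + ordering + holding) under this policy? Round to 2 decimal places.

Annual ordering cost = (D/Q)·S = (11,190/332) × 77 = $2,595.27
Annual holding cost  = (Q/2)·H = (332/2) × 16.5 = $2,739.00
Purchase cost = D·C = 11,190 × 16 = $179,040.00
Total = $2,595.27 + $2,739.00 + $179,040.00 = $184,374.27

$184,374.27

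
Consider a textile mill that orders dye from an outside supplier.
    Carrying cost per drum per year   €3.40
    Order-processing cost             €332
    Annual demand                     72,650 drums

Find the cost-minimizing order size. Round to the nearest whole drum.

Optimal lot size Q* = (2 × 72,650 × €332 / €3.4)^½ ≈ 3,766.71

3,767 drums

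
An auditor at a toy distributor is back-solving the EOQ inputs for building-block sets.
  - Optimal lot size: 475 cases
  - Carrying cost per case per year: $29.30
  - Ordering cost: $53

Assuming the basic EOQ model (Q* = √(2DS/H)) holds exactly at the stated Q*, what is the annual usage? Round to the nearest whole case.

62,366 cases per year

Since Q* = (2DS/H)^½, squaring gives Q*²·H = 2DS.
D = Q²H / (2S) = 475² × 29.3 / (2 × 53) = 62,366.16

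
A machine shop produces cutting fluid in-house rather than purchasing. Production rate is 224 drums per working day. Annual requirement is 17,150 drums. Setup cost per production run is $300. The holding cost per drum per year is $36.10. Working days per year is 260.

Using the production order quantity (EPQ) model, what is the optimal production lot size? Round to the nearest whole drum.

636 drums

Daily demand d = 17,150/260 = 65.962; p = 224; 1 − d/p = 0.70553
EPQ = √(2DS / (H(1 − d/p)))
    = √(2 × 17,150 × 300 / (36.1 × 0.70553)) ≈ 635.62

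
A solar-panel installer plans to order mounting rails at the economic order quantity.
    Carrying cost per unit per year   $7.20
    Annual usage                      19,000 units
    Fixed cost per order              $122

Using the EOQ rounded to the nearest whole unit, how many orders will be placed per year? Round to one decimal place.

2DS/H = 2·19,000·122/7.2 = 643,888.89
EOQ = √643,888.89 ≈ 802.43 → Q = 802
Orders per year = D/Q = 19,000 / 802 = 23.691

23.7 orders per year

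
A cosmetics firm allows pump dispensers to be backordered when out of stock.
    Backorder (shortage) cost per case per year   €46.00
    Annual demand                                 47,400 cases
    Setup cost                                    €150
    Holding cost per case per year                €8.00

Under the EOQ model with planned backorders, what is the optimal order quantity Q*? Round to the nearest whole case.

1,445 cases

Q* = √(2DS/H) · √((H + b)/b)
   = √(2 × 47,400 × 150 / 8) · √((8 + 46) / 46)
   = 1,333.229 × 1.0835 ≈ 1,444.52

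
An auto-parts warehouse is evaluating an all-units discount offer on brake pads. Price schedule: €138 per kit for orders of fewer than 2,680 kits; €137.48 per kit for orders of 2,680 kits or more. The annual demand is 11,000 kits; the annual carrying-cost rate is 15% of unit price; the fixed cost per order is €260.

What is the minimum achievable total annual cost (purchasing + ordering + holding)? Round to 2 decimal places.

H₁ = 15%×€138 = €20.7000;  H₂ = 15%×€137.48 = €20.6220
EOQ₁ = √(2×11,000×260/20.7000) = 525.67  (< 2,680, feasible at tier 1)
EOQ₂ = √(2×11,000×260/20.6220) = 526.66  (< 2,680 → use Q = 2,680 at tier-2 price)
TC(tier 1 (EOQ₁), Q≈525.7) = €1,528,881.36
TC(tier 2, Q≈2,680.0) = €1,540,980.64
Minimum at tier 1 (EOQ₁): €1,528,881.36

€1,528,881.36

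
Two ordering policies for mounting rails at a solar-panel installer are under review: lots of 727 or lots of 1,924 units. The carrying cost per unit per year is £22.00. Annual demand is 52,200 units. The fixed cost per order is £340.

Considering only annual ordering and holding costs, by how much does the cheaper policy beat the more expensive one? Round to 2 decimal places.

£2,021.12

For each Q, cost = (D/Q)·S + (Q/2)·H.
TC(727) = (52,200/727)×340 + (727/2)×22 = £32,409.65
TC(1,924) = (52,200/1,924)×340 + (1,924/2)×22 = £30,388.53
Cheaper: Q = 1,924.  Difference = £2,021.12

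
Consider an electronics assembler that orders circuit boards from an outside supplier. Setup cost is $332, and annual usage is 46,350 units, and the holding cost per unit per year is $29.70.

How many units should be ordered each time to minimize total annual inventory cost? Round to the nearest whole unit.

Optimal lot size Q* = (2 × 46,350 × $332 / $29.7)^½ ≈ 1,017.96

1,018 units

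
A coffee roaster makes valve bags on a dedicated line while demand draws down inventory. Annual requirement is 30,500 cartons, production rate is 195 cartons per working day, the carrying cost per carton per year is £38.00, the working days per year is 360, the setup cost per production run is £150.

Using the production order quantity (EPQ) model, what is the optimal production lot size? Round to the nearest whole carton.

653 cartons

d = 30,500/360 = 84.7222 cartons/day;  effective holding cost H(1 − d/p) = 38·(1 − 84.7222/195) = 21.49003
Q* = √(2DS / H_eff) = √(2·30,500·150 / 21.49003) ≈ 652.52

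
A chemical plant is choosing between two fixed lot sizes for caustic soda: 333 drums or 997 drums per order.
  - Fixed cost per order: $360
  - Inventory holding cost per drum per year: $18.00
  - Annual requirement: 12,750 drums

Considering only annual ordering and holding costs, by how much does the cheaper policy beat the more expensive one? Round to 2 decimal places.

For each Q, cost = (D/Q)·S + (Q/2)·H.
TC(333) = (12,750/333)×360 + (333/2)×18 = $16,780.78
TC(997) = (12,750/997)×360 + (997/2)×18 = $13,576.81
Cheaper: Q = 997.  Difference = $3,203.97

$3,203.97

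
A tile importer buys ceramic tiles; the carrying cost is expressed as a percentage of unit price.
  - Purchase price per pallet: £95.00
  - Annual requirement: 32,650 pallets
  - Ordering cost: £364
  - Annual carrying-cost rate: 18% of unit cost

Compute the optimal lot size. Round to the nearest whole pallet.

Holding cost per pallet per year: H = 18% × £95 = £17.1000
Q* = √(2·D·S / H) = √(2·32,650·364 / 17.1) = √1,390,011.7 ≈ 1,178.99

1,179 pallets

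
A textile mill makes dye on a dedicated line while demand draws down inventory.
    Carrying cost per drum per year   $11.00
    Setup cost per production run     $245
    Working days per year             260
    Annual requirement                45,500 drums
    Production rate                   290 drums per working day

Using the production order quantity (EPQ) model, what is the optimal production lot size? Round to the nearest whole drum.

d = 45,500/260 = 175.0000 drums/day;  effective holding cost H(1 − d/p) = 11·(1 − 175.0000/290) = 4.36207
Q* = √(2DS / H_eff) = √(2·45,500·245 / 4.36207) ≈ 2,260.78

2,261 drums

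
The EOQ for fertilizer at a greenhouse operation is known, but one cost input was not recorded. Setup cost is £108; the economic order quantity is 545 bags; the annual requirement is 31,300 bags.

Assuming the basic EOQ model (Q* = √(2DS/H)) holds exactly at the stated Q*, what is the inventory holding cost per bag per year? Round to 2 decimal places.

£22.76

From Q* = √(2DS/H) ⇒ Q*² = 2DS/H.
H = 2DS / Q² = 2 × 31,300 × 108 / 545² = 22.7617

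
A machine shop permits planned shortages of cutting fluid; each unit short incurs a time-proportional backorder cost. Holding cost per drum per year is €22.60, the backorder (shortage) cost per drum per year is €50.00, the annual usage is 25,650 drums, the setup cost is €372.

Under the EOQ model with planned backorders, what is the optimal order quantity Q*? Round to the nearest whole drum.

1,107 drums

Basic EOQ = √(2·25,650·372/22.6) = 918.916
Backorder adjustment √((H+b)/b) = √((22.6+50)/50) = 1.2050
Q* = 918.916 × 1.2050 ≈ 1,107.28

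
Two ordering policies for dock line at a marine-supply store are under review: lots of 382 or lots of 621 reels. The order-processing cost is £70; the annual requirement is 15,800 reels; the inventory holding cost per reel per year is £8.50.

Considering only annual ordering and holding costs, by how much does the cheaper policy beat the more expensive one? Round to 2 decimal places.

TC(Q) = (D/Q)S + (Q/2)H
TC(382) = (15,800/382)×70 + (382/2)×8.5 = £4,518.79
TC(621) = (15,800/621)×70 + (621/2)×8.5 = £4,420.25
|ΔTC| = |£4,518.79 − £4,420.25| = £98.54

£98.54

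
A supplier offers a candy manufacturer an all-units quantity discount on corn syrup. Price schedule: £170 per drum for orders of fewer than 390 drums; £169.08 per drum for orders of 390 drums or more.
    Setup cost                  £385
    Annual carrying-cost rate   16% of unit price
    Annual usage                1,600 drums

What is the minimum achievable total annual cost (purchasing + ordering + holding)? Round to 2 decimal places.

H₁ = 16%×£170 = £27.2000;  H₂ = 16%×£169.08 = £27.0528
EOQ₁ = √(2×1,600×385/27.2000) = 212.82  (< 390, feasible at tier 1)
EOQ₂ = √(2×1,600×385/27.0528) = 213.40  (< 390 → use Q = 390 at tier-2 price)
TC(tier 1 (EOQ₁), Q≈212.8) = £277,788.82
TC(tier 2, Q≈390.0) = £277,382.78
Minimum at tier 2: £277,382.78

£277,382.78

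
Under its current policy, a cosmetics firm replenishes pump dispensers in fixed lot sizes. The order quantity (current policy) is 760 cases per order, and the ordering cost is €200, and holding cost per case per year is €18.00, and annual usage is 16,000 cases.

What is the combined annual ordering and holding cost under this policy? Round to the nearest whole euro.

€11,051

Ordering: D/Q × S = 16,000/760 × €200 = €4,210.53
Holding:  Q/2 × H = 760/2 × €18 = €6,840.00
Total = €4,210.53 + €6,840.00 = €11,050.53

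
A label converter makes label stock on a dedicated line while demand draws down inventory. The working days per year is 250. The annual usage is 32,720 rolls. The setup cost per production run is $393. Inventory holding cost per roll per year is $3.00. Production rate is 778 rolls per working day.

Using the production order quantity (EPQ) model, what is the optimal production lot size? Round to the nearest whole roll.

Daily demand d = 32,720/250 = 130.880; p = 778; 1 − d/p = 0.83177
EPQ = √(2DS / (H(1 − d/p)))
    = √(2 × 32,720 × 393 / (3 × 0.83177)) ≈ 3,210.37

3,210 rolls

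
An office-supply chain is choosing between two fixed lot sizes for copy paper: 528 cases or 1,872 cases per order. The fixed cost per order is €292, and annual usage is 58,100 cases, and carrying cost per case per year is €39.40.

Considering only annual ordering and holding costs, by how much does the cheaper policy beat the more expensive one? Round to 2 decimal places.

TC(Q) = (D/Q)S + (Q/2)H
TC(528) = (58,100/528)×292 + (528/2)×39.4 = €42,532.66
TC(1,872) = (58,100/1,872)×292 + (1,872/2)×39.4 = €45,941.01
Cheaper: Q = 528.  Difference = €3,408.35

€3,408.35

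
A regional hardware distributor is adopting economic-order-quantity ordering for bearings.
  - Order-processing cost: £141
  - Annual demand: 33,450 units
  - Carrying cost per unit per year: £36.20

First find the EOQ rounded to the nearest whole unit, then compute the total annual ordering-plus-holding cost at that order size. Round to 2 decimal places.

£18,478.94

Optimal lot size Q* = (2 × 33,450 × £141 / £36.2)^½ ≈ 510.47 → Q = 510 units
Orders/yr = 33,450/510 = 65.588; ordering cost = 65.588 × £141 = £9,247.94
Average inventory = 510/2 = 255; holding cost = 255 × £36.2 = £9,231.00
Total = £9,247.94 + £9,231.00 = £18,478.94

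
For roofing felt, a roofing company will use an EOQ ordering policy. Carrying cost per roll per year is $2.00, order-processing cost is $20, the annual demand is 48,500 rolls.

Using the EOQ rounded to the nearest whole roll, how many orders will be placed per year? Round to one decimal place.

49.2 orders per year

EOQ = √(2DS/H) = √(2 × 48,500 × 20 / 2)
    = √(970,000.00) ≈ 984.89 → Q = 985
Orders per year = D/Q = 48,500 / 985 = 49.239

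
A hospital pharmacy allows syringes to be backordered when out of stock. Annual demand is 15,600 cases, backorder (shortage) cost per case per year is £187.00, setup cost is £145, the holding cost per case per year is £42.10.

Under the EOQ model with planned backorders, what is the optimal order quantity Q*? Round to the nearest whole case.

Q* = √(2DS/H) · √((H + b)/b)
   = √(2 × 15,600 × 145 / 42.1) · √((42.1 + 187) / 187)
   = 327.809 × 1.1069 ≈ 362.84

363 cases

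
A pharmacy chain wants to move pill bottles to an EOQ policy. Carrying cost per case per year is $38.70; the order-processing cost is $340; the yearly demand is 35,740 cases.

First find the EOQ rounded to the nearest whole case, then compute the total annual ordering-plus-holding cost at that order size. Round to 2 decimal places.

$30,668.13

Optimal lot size Q* = (2 × 35,740 × $340 / $38.7)^½ ≈ 792.46 → Q = 792 cases
Ordering: D/Q × S = 35,740/792 × $340 = $15,342.93
Holding:  Q/2 × H = 792/2 × $38.7 = $15,325.20
Total = $15,342.93 + $15,325.20 = $30,668.13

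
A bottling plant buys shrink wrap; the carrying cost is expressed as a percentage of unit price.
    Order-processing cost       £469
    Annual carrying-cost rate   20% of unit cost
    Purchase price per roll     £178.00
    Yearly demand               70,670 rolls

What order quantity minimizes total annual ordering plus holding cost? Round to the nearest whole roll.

H = i·C = 0.2 × £178 = £35.6000 per roll-year
Q* = √(2·D·S / H) = √(2·70,670·469 / 35.6) = √1,862,035.4 ≈ 1,364.56

1,365 rolls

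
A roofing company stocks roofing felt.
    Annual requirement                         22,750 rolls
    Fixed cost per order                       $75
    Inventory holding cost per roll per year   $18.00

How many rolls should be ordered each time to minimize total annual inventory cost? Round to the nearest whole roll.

Q* = √(2·D·S / H) = √(2·22,750·75 / 18) = √189,583.3 ≈ 435.41

435 rolls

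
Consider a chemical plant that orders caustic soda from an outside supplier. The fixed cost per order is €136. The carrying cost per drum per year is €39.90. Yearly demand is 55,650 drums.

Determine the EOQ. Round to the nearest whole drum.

616 drums

EOQ = √(2DS/H) = √(2 × 55,650 × 136 / 39.9)
    = √(379,368.42) ≈ 615.93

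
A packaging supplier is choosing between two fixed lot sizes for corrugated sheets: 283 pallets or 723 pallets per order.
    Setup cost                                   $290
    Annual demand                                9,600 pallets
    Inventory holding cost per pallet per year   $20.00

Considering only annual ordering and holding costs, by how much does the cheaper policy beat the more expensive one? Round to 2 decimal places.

Annual cost at Q: ordering D·S/Q plus holding Q·H/2.
TC(283) = (9,600/283)×290 + (283/2)×20 = $12,667.46
TC(723) = (9,600/723)×290 + (723/2)×20 = $11,080.62
|ΔTC| = |$12,667.46 − $11,080.62| = $1,586.83

$1,586.83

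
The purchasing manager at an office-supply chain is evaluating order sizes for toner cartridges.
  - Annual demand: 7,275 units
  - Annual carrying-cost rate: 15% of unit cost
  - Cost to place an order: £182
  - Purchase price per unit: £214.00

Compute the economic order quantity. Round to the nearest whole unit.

H = i·C = 0.15 × £214 = £32.1000 per unit-year
EOQ = √(2DS/H) = √(2 × 7,275 × 182 / 32.1)
    = √(82,495.33) ≈ 287.22

287 units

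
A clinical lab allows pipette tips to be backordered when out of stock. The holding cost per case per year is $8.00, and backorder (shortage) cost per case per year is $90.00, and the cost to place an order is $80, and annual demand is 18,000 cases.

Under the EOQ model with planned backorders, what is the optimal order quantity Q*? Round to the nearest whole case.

Q* = √(2DS/H) · √((H + b)/b)
   = √(2 × 18,000 × 80 / 8) · √((8 + 90) / 90)
   = 600.000 × 1.0435 ≈ 626.10

626 cases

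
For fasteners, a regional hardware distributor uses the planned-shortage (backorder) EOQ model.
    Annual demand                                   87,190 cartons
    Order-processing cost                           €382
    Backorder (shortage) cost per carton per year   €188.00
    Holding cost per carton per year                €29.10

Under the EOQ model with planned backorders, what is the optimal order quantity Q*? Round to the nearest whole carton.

1,626 cartons

Basic EOQ = √(2·87,190·382/29.1) = 1,512.981
Backorder adjustment √((H+b)/b) = √((29.1+188)/188) = 1.0746
Q* = 1,512.981 × 1.0746 ≈ 1,625.87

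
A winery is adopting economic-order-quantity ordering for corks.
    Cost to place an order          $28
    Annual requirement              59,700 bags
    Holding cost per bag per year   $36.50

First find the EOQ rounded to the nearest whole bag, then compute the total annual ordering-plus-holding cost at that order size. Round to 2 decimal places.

$11,046.58

Q* = √(2·D·S / H) = √(2·59,700·28 / 36.5) = √91,594.5 ≈ 302.65 → Q = 303 bags
Ordering: D/Q × S = 59,700/303 × $28 = $5,516.83
Holding:  Q/2 × H = 303/2 × $36.5 = $5,529.75
Total = $5,516.83 + $5,529.75 = $11,046.58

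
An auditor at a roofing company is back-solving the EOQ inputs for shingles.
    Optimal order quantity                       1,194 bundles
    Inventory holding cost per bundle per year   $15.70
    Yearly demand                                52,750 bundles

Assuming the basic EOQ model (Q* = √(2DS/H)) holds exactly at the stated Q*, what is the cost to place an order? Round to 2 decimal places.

$212.16

Since Q* = (2DS/H)^½, squaring gives Q*²·H = 2DS.
S = Q²H / (2D) = 1,194² × 15.7 / (2 × 52,750) = 212.1563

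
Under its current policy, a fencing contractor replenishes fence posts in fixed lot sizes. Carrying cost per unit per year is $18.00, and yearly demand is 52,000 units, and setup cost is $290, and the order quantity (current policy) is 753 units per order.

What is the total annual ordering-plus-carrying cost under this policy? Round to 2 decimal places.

$26,803.56

Orders/yr = 52,000/753 = 69.057; ordering cost = 69.057 × $290 = $20,026.56
Average inventory = 753/2 = 376.5; holding cost = 376.5 × $18 = $6,777.00
Total = $20,026.56 + $6,777.00 = $26,803.56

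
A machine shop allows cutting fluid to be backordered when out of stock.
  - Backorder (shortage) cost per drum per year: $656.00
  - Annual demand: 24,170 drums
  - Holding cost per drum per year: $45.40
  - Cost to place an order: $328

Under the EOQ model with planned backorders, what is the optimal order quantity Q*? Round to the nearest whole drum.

Basic EOQ = √(2·24,170·328/45.4) = 590.966
Backorder adjustment √((H+b)/b) = √((45.4+656)/656) = 1.0340
Q* = 590.966 × 1.0340 ≈ 611.07

611 drums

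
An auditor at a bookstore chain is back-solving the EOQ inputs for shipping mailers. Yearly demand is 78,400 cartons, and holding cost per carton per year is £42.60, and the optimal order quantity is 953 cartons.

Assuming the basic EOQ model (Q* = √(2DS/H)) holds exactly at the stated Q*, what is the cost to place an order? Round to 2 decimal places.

£246.75

Since Q* = (2DS/H)^½, squaring gives Q*²·H = 2DS.
S = Q²H / (2D) = 953² × 42.6 / (2 × 78,400) = 246.7456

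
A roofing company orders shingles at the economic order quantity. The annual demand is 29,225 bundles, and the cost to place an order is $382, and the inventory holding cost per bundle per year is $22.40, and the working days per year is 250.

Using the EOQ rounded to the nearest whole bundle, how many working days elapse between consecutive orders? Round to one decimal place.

8.5 days

Q* = √(2·D·S / H) = √(2·29,225·382 / 22.4) = √996,781.3 ≈ 998.39 → Q = 998 bundles
Cycle time = (working days × Q)/D = (250 × 998) / 29,225 = 8.537 days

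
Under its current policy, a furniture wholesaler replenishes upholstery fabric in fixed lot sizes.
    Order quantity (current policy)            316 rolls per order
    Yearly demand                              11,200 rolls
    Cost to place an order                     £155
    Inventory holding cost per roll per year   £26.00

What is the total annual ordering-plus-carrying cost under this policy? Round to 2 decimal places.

Annual ordering cost = (D/Q)·S = (11,200/316) × 155 = £5,493.67
Annual holding cost  = (Q/2)·H = (316/2) × 26 = £4,108.00
Total = £5,493.67 + £4,108.00 = £9,601.67

£9,601.67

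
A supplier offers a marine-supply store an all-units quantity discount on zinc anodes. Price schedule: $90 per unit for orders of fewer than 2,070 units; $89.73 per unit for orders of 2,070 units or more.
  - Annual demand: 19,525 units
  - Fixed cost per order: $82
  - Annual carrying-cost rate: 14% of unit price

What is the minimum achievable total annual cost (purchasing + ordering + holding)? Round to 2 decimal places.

H₁ = 14%×$90 = $12.6000;  H₂ = 14%×$89.73 = $12.5622
EOQ₁ = √(2×19,525×82/12.6000) = 504.12  (< 2,070, feasible at tier 1)
EOQ₂ = √(2×19,525×82/12.5622) = 504.88  (< 2,070 → use Q = 2,070 at tier-2 price)
TC(tier 1 (EOQ₁), Q≈504.1) = $1,763,601.89
TC(tier 2, Q≈2,070.0) = $1,765,753.58
Minimum at tier 1 (EOQ₁): $1,763,601.89

$1,763,601.89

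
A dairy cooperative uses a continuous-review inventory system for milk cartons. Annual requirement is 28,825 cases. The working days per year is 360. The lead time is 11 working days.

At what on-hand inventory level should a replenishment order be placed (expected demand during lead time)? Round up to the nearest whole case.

881 cases

Daily demand d = 28,825 / 360 = 80.069 cases/day
Demand during lead time = 80.069 × 11 = 880.76
Reorder point = 880.76 → round up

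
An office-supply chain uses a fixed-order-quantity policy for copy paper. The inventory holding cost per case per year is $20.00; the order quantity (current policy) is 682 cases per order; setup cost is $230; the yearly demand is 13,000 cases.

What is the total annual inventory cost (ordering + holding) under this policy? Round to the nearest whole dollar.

Annual ordering cost = (D/Q)·S = (13,000/682) × 230 = $4,384.16
Annual holding cost  = (Q/2)·H = (682/2) × 20 = $6,820.00
Total = $4,384.16 + $6,820.00 = $11,204.16

$11,204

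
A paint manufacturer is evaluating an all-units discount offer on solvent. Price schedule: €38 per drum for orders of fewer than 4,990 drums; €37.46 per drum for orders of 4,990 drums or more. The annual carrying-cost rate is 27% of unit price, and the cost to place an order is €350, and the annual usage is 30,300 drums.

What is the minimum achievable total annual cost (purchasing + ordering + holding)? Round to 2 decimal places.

€1,162,398.18

H₁ = 27%×€38 = €10.2600;  H₂ = 27%×€37.46 = €10.1142
EOQ₁ = √(2×30,300×350/10.2600) = 1,437.79  (< 4,990, feasible at tier 1)
EOQ₂ = √(2×30,300×350/10.1142) = 1,448.12  (< 4,990 → use Q = 4,990 at tier-2 price)
TC(tier 1 (EOQ₁), Q≈1,437.8) = €1,166,151.77
TC(tier 2, Q≈4,990.0) = €1,162,398.18
Minimum at tier 2: €1,162,398.18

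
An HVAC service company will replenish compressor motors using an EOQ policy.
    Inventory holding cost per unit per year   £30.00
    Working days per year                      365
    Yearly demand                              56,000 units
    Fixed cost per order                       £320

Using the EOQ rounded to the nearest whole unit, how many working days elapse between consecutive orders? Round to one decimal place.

7.1 days

2DS/H = 2·56,000·320/30 = 1,194,666.67
EOQ = √1,194,666.67 ≈ 1,093.01 → Q = 1,093 units
Cycle time = (working days × Q)/D = (365 × 1,093) / 56,000 = 7.124 days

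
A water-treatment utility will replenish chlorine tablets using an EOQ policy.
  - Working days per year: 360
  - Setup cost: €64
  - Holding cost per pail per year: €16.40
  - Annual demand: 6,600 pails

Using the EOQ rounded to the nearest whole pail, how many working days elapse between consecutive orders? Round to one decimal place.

12.4 days

2DS/H = 2·6,600·64/16.4 = 51,512.20
EOQ = √51,512.20 ≈ 226.96 → Q = 227 pails
Days between orders = 360 / (D/Q) = 360 / 29.075 ≈ 12.382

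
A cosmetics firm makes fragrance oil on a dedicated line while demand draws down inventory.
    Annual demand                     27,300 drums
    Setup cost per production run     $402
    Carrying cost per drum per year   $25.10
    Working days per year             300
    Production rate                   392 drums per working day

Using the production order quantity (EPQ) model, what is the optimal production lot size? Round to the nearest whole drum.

1,067 drums

d = 27,300/300 = 91.0000 drums/day;  effective holding cost H(1 − d/p) = 25.1·(1 − 91.0000/392) = 19.27321
Q* = √(2DS / H_eff) = √(2·27,300·402 / 19.27321) ≈ 1,067.17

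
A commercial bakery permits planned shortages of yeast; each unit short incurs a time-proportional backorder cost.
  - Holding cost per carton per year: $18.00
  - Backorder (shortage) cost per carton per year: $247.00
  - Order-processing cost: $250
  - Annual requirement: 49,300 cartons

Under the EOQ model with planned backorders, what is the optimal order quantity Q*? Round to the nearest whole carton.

1,212 cartons

Basic EOQ = √(2·49,300·250/18) = 1,170.233
Backorder adjustment √((H+b)/b) = √((18+247)/247) = 1.0358
Q* = 1,170.233 × 1.0358 ≈ 1,212.12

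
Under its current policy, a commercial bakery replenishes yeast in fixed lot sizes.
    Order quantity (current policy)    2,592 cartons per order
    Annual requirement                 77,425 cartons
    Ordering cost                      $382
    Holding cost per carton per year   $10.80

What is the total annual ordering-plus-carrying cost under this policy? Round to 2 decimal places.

$25,407.43

Ordering: D/Q × S = 77,425/2,592 × $382 = $11,410.63
Holding:  Q/2 × H = 2,592/2 × $10.8 = $13,996.80
Total = $11,410.63 + $13,996.80 = $25,407.43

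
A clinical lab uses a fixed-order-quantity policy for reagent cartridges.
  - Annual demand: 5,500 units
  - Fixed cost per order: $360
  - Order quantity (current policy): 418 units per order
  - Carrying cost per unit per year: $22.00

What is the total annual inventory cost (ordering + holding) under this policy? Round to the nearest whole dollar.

Annual ordering cost = (D/Q)·S = (5,500/418) × 360 = $4,736.84
Annual holding cost  = (Q/2)·H = (418/2) × 22 = $4,598.00
Total = $4,736.84 + $4,598.00 = $9,334.84

$9,335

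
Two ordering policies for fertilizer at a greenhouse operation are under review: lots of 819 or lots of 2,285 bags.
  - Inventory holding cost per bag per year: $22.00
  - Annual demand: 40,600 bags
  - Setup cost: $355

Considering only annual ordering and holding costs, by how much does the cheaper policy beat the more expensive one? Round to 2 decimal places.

$4,835.37

Annual cost at Q: ordering D·S/Q plus holding Q·H/2.
TC(819) = (40,600/819)×355 + (819/2)×22 = $26,607.29
TC(2,285) = (40,600/2,285)×355 + (2,285/2)×22 = $31,442.66
|ΔTC| = |$26,607.29 − $31,442.66| = $4,835.37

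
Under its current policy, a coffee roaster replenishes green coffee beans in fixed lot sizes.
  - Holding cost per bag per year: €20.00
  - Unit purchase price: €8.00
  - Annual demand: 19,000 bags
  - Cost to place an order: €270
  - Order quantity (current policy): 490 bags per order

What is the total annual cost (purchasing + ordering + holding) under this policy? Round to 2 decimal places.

Annual ordering cost = (D/Q)·S = (19,000/490) × 270 = €10,469.39
Annual holding cost  = (Q/2)·H = (490/2) × 20 = €4,900.00
Purchase cost = D·C = 19,000 × 8 = €152,000.00
Total = €10,469.39 + €4,900.00 + €152,000.00 = €167,369.39

€167,369.39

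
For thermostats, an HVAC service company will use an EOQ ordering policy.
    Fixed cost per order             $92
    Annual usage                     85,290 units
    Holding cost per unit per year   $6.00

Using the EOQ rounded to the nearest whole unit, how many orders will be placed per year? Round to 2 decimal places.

EOQ = √(2DS/H) = √(2 × 85,290 × 92 / 6)
    = √(2,615,560.00) ≈ 1,617.27 → Q = 1,617
N = D/Q = 85,290/1,617 ≈ 52.746 orders/yr

52.75 orders per year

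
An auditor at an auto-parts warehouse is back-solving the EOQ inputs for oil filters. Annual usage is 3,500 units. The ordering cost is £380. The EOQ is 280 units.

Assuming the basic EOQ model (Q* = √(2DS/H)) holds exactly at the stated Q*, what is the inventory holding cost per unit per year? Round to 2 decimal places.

£33.93

Since Q* = (2DS/H)^½, squaring gives Q*²·H = 2DS.
H = 2DS / Q² = 2 × 3,500 × 380 / 280² = 33.9286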